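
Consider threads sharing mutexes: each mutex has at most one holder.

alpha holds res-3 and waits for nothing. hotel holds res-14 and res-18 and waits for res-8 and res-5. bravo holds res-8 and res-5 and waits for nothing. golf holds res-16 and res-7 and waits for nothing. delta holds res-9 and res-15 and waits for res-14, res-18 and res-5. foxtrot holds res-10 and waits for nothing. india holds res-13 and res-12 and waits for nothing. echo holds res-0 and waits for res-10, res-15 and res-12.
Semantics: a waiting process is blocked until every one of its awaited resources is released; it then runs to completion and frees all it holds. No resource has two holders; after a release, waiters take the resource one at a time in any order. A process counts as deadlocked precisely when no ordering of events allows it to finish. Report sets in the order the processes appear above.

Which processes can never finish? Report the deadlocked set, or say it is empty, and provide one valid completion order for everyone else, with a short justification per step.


Nothing here is deadlocked.
Key observation: although several processes wait, no cycle exists — each chain bottoms out at a free runner.
One completion order for the rest: bravo, foxtrot, hotel, delta, golf, india, echo, alpha.
Check, step by step:
  bravo waits on nothing -> runs at once and releases res-8 and res-5
  foxtrot waits on nothing -> runs at once and releases res-10
  run hotel (all its waits — res-8 and res-5 — are resolved); releases res-14 and res-18
  run delta (all its waits — res-14, res-18 and res-5 — are resolved); releases res-9 and res-15
  golf waits on nothing -> runs at once and releases res-16 and res-7
  india waits on nothing -> runs at once and releases res-13 and res-12
  run echo (all its waits — res-10, res-15 and res-12 — are resolved); releases res-0
  alpha waits on nothing -> runs at once and releases res-3


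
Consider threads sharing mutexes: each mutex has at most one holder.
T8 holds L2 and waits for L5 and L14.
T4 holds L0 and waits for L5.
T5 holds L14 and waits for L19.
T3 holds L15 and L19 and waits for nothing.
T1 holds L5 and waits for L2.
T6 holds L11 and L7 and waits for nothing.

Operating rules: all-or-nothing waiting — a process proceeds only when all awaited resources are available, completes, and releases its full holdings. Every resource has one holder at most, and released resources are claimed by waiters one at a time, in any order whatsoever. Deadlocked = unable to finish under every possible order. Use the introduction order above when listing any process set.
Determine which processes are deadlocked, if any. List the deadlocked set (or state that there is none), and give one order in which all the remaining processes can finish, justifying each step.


Deadlocked set: T8, T4 and T1.
Key observation: T8 -> T1 -> T8 is a circular wait — nothing in it can go first; T4 waits into the deadlock from upstream.
A valid finishing order for the others: T3, T5, T6.
Verifying each step:
  T3: no waits; runs immediately, freeing L15 and L19
  run T5 (all its waits — L19 — are resolved); releases L14
  T6: no waits; runs immediately, freeing L11 and L7


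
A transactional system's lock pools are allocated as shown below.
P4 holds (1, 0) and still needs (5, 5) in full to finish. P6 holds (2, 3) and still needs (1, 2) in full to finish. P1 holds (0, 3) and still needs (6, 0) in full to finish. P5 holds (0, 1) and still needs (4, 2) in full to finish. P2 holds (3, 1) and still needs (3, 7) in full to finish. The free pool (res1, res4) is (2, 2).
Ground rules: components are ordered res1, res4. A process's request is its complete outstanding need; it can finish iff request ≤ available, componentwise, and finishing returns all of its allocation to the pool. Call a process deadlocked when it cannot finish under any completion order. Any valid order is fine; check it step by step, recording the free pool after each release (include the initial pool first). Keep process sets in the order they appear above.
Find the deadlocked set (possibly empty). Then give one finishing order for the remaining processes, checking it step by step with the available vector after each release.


Deadlocked set: P4, P1 and P2.
Key observation: after P6, P5 the pool peaks at (4, 6), and each blocked process is short somewhere: P4 on res1; P1 on res1; P2 on res4.
One completion order for the rest: P6, P5. Step-by-step check:
  pool = (2, 2)
  P6 needs (1, 2) <= (2, 2) -> finishes; pool += (2, 3) = (4, 5)
  P5 needs (4, 2) <= (4, 5) -> finishes; pool += (0, 1) = (4, 6)
The stuck group stays short no matter what:
  P4 cannot run: need (5, 5) vs free (4, 6) (insufficient res1)
  P1 cannot run: need (6, 0) vs free (4, 6) (insufficient res1)
  P2 cannot run: need (3, 7) vs free (4, 6) (insufficient res4)


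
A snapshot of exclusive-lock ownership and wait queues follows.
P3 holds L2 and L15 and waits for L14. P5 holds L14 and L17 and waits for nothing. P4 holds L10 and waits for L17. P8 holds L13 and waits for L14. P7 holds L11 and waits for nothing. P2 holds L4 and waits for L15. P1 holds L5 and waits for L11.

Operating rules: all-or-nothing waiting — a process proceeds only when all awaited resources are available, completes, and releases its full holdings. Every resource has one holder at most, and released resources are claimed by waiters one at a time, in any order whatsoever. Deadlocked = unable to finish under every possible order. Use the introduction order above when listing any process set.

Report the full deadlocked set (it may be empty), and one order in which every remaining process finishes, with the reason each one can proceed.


Nothing here is deadlocked.
Key observation: no waiting chain loops back on itself — every chain ends at a process that waits on nothing, so everyone eventually runs.
One completion order for the rest: P5, P7, P1, P3, P8, P2, P4.
Step-by-step check:
  run P5 (it waits on nothing); releases L14 and L17
  run P7 (it waits on nothing); releases L11
  run P1 (all its waits — L11 — are resolved); releases L5
  run P3 (all its waits — L14 — are resolved); releases L2 and L15
  run P8 (all its waits — L14 — are resolved); releases L13
  run P2 (all its waits — L15 — are resolved); releases L4
  run P4 (all its waits — L17 — are resolved); releases L10


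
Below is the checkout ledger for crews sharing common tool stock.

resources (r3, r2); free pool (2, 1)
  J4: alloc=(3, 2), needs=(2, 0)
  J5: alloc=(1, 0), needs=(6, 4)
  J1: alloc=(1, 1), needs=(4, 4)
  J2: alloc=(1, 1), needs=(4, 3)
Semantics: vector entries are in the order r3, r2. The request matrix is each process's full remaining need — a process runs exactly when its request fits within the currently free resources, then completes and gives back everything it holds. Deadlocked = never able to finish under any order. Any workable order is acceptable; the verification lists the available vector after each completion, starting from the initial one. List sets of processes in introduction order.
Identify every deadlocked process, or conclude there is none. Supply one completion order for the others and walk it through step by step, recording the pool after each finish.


No process is deadlocked.
Key observation: beginning at J4, releases accumulate fast enough that every process eventually fits.
The rest can finish in the order J4, J2, J1, J5. Verifying each step:
  pool = (2, 1)
  J4 needs (2, 0) <= (2, 1) -> finishes; pool += (3, 2) = (5, 3)
  J2 needs (4, 3) <= (5, 3) -> finishes; pool += (1, 1) = (6, 4)
  J1 needs (4, 4) <= (6, 4) -> finishes; pool += (1, 1) = (7, 5)
  J5 needs (6, 4) <= (7, 5) -> finishes; pool += (1, 0) = (8, 5)


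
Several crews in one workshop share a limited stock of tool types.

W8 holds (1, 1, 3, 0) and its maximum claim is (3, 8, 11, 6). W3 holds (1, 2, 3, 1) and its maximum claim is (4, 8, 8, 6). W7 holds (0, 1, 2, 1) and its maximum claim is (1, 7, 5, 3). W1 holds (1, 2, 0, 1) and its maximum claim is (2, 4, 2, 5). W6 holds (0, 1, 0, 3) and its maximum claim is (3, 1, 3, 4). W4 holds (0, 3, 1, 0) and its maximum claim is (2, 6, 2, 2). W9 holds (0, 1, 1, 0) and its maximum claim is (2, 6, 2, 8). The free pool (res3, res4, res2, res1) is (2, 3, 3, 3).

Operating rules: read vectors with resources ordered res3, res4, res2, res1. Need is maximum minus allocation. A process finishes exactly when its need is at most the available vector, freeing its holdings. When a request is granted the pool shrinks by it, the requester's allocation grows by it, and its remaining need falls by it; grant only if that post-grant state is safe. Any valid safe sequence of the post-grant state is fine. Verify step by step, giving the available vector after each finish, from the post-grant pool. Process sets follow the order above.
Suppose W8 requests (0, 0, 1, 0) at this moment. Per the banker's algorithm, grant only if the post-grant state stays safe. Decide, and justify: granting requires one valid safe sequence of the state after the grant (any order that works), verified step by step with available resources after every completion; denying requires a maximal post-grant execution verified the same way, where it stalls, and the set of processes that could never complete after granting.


GRANT. The post-grant state is safe; one safe sequence: W4, W7, W1, W3, W8, W6, W9.
Key observation: (2, 3, 2, 3) free after granting still covers W4 first, and each release covers the next.
Verifying the post-grant state step by step:
  pool = (2, 3, 2, 3)
  run W4 (needs (2, 3, 1, 2), free (2, 3, 2, 3)); after release of (0, 3, 1, 0) the pool is (2, 6, 3, 3)
  run W7 (needs (1, 6, 3, 2), free (2, 6, 3, 3)); after release of (0, 1, 2, 1) the pool is (2, 7, 5, 4)
  run W1 (needs (1, 2, 2, 4), free (2, 7, 5, 4)); after release of (1, 2, 0, 1) the pool is (3, 9, 5, 5)
  run W3 (needs (3, 6, 5, 5), free (3, 9, 5, 5)); after release of (1, 2, 3, 1) the pool is (4, 11, 8, 6)
  run W8 (needs (2, 7, 7, 6), free (4, 11, 8, 6)); after release of (1, 1, 4, 0) the pool is (5, 12, 12, 6)
  run W6 (needs (3, 0, 3, 1), free (5, 12, 12, 6)); after release of (0, 1, 0, 3) the pool is (5, 13, 12, 9)
  run W9 (needs (2, 5, 1, 8), free (5, 13, 12, 9)); after release of (0, 1, 1, 0) the pool is (5, 14, 13, 9)


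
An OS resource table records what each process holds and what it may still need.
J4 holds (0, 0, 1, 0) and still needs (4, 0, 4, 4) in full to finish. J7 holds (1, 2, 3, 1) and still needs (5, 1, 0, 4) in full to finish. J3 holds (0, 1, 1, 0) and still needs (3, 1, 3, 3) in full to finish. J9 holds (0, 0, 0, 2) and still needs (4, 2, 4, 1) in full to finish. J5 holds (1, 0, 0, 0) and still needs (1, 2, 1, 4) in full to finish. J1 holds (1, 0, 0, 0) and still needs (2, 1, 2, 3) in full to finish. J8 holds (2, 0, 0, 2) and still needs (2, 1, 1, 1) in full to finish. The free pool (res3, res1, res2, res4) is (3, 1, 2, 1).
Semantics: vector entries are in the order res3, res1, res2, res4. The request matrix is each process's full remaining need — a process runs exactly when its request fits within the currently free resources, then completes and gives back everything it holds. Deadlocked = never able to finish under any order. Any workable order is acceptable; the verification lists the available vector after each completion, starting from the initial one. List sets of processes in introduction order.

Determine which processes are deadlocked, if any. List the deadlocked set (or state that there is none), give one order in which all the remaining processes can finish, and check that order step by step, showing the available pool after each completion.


The deadlocked set is J4, J7, J3, J9 and J5.
Key observation: after J8, J1 the pool peaks at (6, 1, 2, 3), and each blocked process is short somewhere: J4 on res2, res4; J7 on res4; J3 on res2; J9 on res1, res2; J5 on res1, res4.
A valid finishing order for the others: J8, J1. Verifying each step:
  pool = (3, 1, 2, 1)
  J8 needs (2, 1, 1, 1) <= (3, 1, 2, 1) -> finishes; pool += (2, 0, 0, 2) = (5, 1, 2, 3)
  J1 needs (2, 1, 2, 3) <= (5, 1, 2, 3) -> finishes; pool += (1, 0, 0, 0) = (6, 1, 2, 3)
The stuck group stays short no matter what:
  blocked: J4 wants (4, 0, 4, 4), pool (6, 1, 2, 3) — not enough res2 and res4
  blocked: J7 wants (5, 1, 0, 4), pool (6, 1, 2, 3) — not enough res4
  blocked: J3 wants (3, 1, 3, 3), pool (6, 1, 2, 3) — not enough res2
  blocked: J9 wants (4, 2, 4, 1), pool (6, 1, 2, 3) — not enough res1 and res2
  blocked: J5 wants (1, 2, 1, 4), pool (6, 1, 2, 3) — not enough res1 and res4


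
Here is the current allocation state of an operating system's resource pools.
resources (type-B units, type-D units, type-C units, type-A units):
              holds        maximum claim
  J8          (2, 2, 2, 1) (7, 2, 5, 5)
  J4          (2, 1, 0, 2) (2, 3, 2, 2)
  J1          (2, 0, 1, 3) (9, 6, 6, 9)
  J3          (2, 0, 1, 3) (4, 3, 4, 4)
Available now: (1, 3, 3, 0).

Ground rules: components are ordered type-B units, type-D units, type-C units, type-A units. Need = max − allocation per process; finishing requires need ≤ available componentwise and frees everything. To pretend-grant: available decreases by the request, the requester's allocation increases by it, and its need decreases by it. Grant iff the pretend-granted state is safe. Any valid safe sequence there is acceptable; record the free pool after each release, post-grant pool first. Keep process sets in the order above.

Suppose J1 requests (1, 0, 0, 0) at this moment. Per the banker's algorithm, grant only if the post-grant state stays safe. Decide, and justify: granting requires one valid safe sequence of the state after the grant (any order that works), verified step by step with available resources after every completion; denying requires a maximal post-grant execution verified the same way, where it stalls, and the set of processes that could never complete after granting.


DENY: after the grant no complete ordering would exist.
Key observation: even finishing J4, J3 leaves just (4, 4, 4, 5) free — too little type-B units for any of the remaining processes.
Pretend the grant happened; the run J4, J3 goes as far as possible. Walking it through:
  pool = (0, 3, 3, 0)
  J4 needs (0, 2, 2, 0) <= (0, 3, 3, 0) -> finishes; pool += (2, 1, 0, 2) = (2, 4, 3, 2)
  J3 needs (2, 3, 3, 1) <= (2, 4, 3, 2) -> finishes; pool += (2, 0, 1, 3) = (4, 4, 4, 5)
  J8 cannot run: need (5, 0, 3, 4) vs free (4, 4, 4, 5) (insufficient type-B units)
  J1 cannot run: need (6, 6, 5, 6) vs free (4, 4, 4, 5) (insufficient type-B units, type-D units, type-C units and type-A units)
Processes that could never finish after the grant: J8 and J1.


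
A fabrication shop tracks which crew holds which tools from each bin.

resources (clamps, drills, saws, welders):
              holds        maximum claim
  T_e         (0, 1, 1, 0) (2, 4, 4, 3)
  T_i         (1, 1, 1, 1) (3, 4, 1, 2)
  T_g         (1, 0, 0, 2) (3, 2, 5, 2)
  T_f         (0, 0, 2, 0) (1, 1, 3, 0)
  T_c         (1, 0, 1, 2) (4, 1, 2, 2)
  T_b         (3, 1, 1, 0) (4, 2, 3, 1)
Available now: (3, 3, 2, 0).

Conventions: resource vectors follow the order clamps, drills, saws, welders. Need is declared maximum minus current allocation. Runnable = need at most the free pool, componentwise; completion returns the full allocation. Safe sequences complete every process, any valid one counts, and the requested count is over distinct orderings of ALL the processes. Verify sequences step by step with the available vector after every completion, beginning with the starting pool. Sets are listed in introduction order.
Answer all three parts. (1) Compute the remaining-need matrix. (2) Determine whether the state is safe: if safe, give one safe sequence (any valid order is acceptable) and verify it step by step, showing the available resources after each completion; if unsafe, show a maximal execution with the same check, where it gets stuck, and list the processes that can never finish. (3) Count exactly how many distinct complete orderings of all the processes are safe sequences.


(1) Need matrix, components ordered clamps, drills, saws, welders:
  T_e: (2, 3, 3, 3)
  T_i: (2, 3, 0, 1)
  T_g: (2, 2, 5, 0)
  T_f: (1, 1, 1, 0)
  T_c: (3, 1, 1, 0)
  T_b: (1, 1, 2, 1)
(2) SAFE. One safe sequence: T_c, T_b, T_i, T_f, T_e, T_g.
Key observation: T_c is the earliest step where a requested resource binds exactly: need (3, 1, 1, 0), pool (3, 3, 2, 0) at its turn.
Verifying each step:
  pool = (3, 3, 2, 0)
  T_c: need (3, 1, 1, 0) fits (3, 3, 2, 0); releases (1, 0, 1, 2), pool now (4, 3, 3, 2)
  T_b: need (1, 1, 2, 1) fits (4, 3, 3, 2); releases (3, 1, 1, 0), pool now (7, 4, 4, 2)
  T_i: need (2, 3, 0, 1) fits (7, 4, 4, 2); releases (1, 1, 1, 1), pool now (8, 5, 5, 3)
  T_f: need (1, 1, 1, 0) fits (8, 5, 5, 3); releases (0, 0, 2, 0), pool now (8, 5, 7, 3)
  T_e: need (2, 3, 3, 3) fits (8, 5, 7, 3); releases (0, 1, 1, 0), pool now (8, 6, 8, 3)
  T_g: need (2, 2, 5, 0) fits (8, 6, 8, 3); releases (1, 0, 0, 2), pool now (9, 6, 8, 5)
(3) Exactly 60 of the possible complete orderings are safe sequences.


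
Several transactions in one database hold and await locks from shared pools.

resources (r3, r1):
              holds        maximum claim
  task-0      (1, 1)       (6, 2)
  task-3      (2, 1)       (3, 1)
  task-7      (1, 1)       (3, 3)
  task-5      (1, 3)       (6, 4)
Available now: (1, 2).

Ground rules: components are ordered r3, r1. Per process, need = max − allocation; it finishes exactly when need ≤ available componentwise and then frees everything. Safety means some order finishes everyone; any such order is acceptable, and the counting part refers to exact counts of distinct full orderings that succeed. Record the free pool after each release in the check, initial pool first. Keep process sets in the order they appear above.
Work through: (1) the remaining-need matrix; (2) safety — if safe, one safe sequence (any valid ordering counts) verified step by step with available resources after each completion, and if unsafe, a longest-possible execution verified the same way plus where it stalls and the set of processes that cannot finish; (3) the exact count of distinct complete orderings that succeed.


(1) Remaining need (order r3, r1):
  task-0: (5, 1)
  task-3: (1, 0)
  task-7: (2, 2)
  task-5: (5, 1)
(2) The state is UNSAFE.
Key observation: r3 is the bottleneck — with task-3, task-7 done the pool holds (4, 4), short of every remaining need.
Going as far as possible: task-3, task-7; after that, nothing fits. Check, step by step:
  pool = (1, 2)
  run task-3 (needs (1, 0), free (1, 2)); after release of (2, 1) the pool is (3, 3)
  run task-7 (needs (2, 2), free (3, 3)); after release of (1, 1) the pool is (4, 4)
  task-0 cannot run: need (5, 1) vs free (4, 4) (insufficient r3)
  task-5 cannot run: need (5, 1) vs free (4, 4) (insufficient r3)
Never able to finish: task-0 and task-5.
(3) Precisely 0 of the possible complete orderings are safe sequences.


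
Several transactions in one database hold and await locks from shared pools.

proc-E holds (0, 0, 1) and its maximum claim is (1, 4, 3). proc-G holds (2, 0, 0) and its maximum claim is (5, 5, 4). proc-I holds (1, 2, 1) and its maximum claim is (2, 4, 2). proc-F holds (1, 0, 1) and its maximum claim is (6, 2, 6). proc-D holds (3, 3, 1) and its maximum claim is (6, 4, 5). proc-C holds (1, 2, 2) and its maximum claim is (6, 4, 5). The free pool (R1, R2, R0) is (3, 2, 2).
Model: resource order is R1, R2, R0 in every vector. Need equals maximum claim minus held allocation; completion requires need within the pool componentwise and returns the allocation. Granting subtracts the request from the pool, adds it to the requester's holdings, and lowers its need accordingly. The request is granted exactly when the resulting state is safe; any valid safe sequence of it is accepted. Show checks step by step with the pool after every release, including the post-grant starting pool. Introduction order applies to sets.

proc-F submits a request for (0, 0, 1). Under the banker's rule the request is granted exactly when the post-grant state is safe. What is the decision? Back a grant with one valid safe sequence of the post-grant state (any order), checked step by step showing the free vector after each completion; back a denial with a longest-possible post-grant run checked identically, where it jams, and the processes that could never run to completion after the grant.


DENY: after the grant no complete ordering would exist.
Key observation: after proc-I, proc-E the pool peaks at (4, 4, 3), and each blocked process is short somewhere: proc-G on R2, R0; proc-F on R1, R0; proc-D on R0; proc-C on R1.
After a pretend grant, a maximal execution: proc-I, proc-E — then nothing else fits. Verifying each step:
  pool = (3, 2, 1)
  proc-I needs (1, 2, 1) <= (3, 2, 1) -> finishes; pool += (1, 2, 1) = (4, 4, 2)
  proc-E needs (1, 4, 2) <= (4, 4, 2) -> finishes; pool += (0, 0, 1) = (4, 4, 3)
  proc-G still needs (3, 5, 4) but only (4, 4, 3) is free — short on R2 and R0
  proc-F still needs (5, 2, 4) but only (4, 4, 3) is free — short on R1 and R0
  proc-D still needs (3, 1, 4) but only (4, 4, 3) is free — short on R0
  proc-C still needs (5, 2, 3) but only (4, 4, 3) is free — short on R1
Post-grant, the permanently blocked set is proc-G, proc-F, proc-D and proc-C.


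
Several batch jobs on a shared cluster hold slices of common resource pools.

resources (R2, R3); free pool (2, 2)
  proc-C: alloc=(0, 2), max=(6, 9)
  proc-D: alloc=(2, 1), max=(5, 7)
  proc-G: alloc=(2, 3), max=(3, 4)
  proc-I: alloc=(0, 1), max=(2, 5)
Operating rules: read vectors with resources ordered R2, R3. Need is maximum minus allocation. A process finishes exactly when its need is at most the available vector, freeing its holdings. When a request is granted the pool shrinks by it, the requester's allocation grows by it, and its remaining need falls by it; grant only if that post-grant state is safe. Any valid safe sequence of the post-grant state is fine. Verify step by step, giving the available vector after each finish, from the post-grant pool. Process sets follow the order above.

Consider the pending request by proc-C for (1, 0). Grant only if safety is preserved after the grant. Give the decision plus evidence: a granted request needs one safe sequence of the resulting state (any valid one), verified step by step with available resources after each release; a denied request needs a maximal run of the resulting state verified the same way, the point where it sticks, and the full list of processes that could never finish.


GRANT. The post-grant state is safe; one safe sequence: proc-G, proc-I, proc-D, proc-C.
Key observation: (1, 2) free after granting still covers proc-G first, and each release covers the next.
Check on the post-grant state, step by step:
  pool = (1, 2)
  proc-G: need (1, 1) fits (1, 2); releases (2, 3), pool now (3, 5)
  proc-I: need (2, 4) fits (3, 5); releases (0, 1), pool now (3, 6)
  proc-D: need (3, 6) fits (3, 6); releases (2, 1), pool now (5, 7)
  proc-C: need (5, 7) fits (5, 7); releases (1, 2), pool now (6, 9)


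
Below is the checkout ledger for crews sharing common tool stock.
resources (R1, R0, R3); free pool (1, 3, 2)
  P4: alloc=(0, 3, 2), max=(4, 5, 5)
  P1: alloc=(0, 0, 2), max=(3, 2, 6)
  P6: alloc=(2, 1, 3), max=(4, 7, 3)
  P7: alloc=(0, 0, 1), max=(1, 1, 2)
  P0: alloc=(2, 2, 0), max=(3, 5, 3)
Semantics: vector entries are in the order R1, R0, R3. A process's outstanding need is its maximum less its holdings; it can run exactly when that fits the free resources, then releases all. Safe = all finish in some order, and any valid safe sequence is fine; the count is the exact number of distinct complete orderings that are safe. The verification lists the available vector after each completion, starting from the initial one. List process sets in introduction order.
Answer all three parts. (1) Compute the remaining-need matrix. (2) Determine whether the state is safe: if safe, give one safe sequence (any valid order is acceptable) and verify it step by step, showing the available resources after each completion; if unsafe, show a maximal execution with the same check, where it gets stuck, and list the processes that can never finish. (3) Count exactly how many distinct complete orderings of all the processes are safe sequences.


(1) Outstanding need per process (order R1, R0, R3):
  P4: (4, 2, 3)
  P1: (3, 2, 4)
  P6: (2, 6, 0)
  P7: (1, 1, 1)
  P0: (1, 3, 3)
(2) The state is UNSAFE.
Key observation: after P7, P0 the pool peaks at (3, 5, 3), and each blocked process is short somewhere: P4 on R1; P1 on R3; P6 on R0.
A maximal execution: P7, P0 — then nothing else fits. Walking it through:
  pool = (1, 3, 2)
  P7: need (1, 1, 1) fits (1, 3, 2); releases (0, 0, 1), pool now (1, 3, 3)
  P0: need (1, 3, 3) fits (1, 3, 3); releases (2, 2, 0), pool now (3, 5, 3)
  P4 cannot run: need (4, 2, 3) vs free (3, 5, 3) (insufficient R1)
  P1 cannot run: need (3, 2, 4) vs free (3, 5, 3) (insufficient R3)
  P6 cannot run: need (2, 6, 0) vs free (3, 5, 3) (insufficient R0)
Permanently blocked: P4, P1 and P6.
(3) The exact count: 0 of the possible complete orderings are safe sequences.


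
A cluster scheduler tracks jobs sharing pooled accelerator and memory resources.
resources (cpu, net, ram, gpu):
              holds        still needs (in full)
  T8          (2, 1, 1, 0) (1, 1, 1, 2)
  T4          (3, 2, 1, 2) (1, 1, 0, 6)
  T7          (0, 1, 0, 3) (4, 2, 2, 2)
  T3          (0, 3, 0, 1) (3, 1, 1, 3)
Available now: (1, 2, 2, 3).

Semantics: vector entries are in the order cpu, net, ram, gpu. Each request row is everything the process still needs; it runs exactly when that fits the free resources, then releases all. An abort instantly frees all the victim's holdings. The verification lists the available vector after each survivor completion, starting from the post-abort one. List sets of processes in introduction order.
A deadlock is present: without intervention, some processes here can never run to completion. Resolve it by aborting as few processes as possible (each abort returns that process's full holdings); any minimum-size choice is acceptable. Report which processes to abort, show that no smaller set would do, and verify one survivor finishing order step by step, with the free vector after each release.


Abort T4.
Key observation: the deadlocked T7 becomes finishable only because T4 released (3, 2, 1, 2); it completes at step 1 below.
No smaller set exists: with zero aborts the deadlock remains.
The survivors complete as T7, T8, T3. Step-by-step check (starting from the post-abort pool):
  pool = (4, 4, 3, 5)
  run T7 (needs (4, 2, 2, 2), free (4, 4, 3, 5)); after release of (0, 1, 0, 3) the pool is (4, 5, 3, 8)
  run T8 (needs (1, 1, 1, 2), free (4, 5, 3, 8)); after release of (2, 1, 1, 0) the pool is (6, 6, 4, 8)
  run T3 (needs (3, 1, 1, 3), free (6, 6, 4, 8)); after release of (0, 3, 0, 1) the pool is (6, 9, 4, 9)


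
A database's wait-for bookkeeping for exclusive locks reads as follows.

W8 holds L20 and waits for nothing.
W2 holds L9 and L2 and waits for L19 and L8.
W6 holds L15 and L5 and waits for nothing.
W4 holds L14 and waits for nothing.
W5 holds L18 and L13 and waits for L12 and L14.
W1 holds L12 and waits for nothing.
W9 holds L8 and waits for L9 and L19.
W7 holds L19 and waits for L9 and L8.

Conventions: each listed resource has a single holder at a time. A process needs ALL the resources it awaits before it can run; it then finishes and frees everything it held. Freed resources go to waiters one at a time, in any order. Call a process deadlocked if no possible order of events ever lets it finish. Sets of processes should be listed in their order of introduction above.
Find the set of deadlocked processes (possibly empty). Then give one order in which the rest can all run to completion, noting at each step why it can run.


The deadlocked set is W2, W9 and W7.
Key observation: the waits loop around W2 -> W9 -> W2 with no way out; W7 is caught in further circular waits.
The rest can finish in the order W4, W1, W5, W6, W8.
Step-by-step check:
  W4 waits on nothing -> runs at once and releases L14
  W1 waits on nothing -> runs at once and releases L12
  W5 waits on L12 and L14 — all released -> runs and releases L18 and L13
  W6 waits on nothing -> runs at once and releases L15 and L5
  W8 waits on nothing -> runs at once and releases L20


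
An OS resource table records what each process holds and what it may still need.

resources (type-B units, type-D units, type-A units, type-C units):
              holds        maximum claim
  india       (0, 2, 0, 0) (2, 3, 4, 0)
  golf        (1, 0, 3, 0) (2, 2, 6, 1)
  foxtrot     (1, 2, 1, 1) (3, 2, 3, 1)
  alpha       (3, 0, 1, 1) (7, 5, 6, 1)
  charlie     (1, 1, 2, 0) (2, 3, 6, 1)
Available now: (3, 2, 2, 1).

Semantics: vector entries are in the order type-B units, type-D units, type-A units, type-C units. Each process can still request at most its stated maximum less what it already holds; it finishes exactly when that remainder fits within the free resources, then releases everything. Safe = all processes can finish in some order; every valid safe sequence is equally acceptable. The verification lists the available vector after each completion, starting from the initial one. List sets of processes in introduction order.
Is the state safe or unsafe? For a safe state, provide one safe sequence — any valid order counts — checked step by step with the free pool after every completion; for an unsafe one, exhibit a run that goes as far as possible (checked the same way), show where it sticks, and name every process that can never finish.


SAFE. One safe sequence: foxtrot, golf, india, charlie, alpha.
Key observation: at foxtrot the run first touches a limit — (2, 0, 2, 0) against (3, 2, 2, 1), exact on a resource it actually requests.
Walking it through:
  pool = (3, 2, 2, 1)
  foxtrot: need (2, 0, 2, 0) fits (3, 2, 2, 1); releases (1, 2, 1, 1), pool now (4, 4, 3, 2)
  golf: need (1, 2, 3, 1) fits (4, 4, 3, 2); releases (1, 0, 3, 0), pool now (5, 4, 6, 2)
  india: need (2, 1, 4, 0) fits (5, 4, 6, 2); releases (0, 2, 0, 0), pool now (5, 6, 6, 2)
  charlie: need (1, 2, 4, 1) fits (5, 6, 6, 2); releases (1, 1, 2, 0), pool now (6, 7, 8, 2)
  alpha: need (4, 5, 5, 0) fits (6, 7, 8, 2); releases (3, 0, 1, 1), pool now (9, 7, 9, 3)


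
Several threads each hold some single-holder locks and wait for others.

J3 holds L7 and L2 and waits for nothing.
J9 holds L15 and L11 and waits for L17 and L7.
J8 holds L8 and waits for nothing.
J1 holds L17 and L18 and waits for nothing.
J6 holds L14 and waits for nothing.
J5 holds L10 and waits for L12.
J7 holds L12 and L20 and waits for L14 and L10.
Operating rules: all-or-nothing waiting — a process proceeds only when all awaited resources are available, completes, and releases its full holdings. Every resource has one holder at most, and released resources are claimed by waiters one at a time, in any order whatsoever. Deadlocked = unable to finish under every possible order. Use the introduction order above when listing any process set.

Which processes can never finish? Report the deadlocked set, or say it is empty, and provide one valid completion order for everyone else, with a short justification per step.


Deadlocked set: J5 and J7.
Key observation: J5 -> J7 -> J5 is a circular wait — nothing in it can go first; no other process is dragged down with it.
A valid finishing order for the others: J1, J6, J8, J3, J9.
Walking it through:
  run J1 (it waits on nothing); releases L17 and L18
  run J6 (it waits on nothing); releases L14
  run J8 (it waits on nothing); releases L8
  run J3 (it waits on nothing); releases L7 and L2
  run J9 (all its waits — L17 and L7 — are resolved); releases L15 and L11


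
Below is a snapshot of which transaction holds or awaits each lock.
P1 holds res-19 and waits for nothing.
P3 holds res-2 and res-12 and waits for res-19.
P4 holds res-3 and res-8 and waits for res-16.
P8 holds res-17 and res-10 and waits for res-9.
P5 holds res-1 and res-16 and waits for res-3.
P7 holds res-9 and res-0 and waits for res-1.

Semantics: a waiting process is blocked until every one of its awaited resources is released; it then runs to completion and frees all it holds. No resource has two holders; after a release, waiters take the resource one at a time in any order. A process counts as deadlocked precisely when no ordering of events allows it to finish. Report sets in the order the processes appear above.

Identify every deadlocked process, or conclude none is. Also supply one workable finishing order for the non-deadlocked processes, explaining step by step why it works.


The deadlocked set is P4, P8, P5 and P7.
Key observation: the cycle P4 -> P5 -> P4 can never break — each member waits on the next; P8 and P7 wait into the deadlock from upstream.
A valid finishing order for the others: P1, P3.
Check, step by step:
  run P1 (it waits on nothing); releases res-19
  run P3 (all its waits — res-19 — are resolved); releases res-2 and res-12


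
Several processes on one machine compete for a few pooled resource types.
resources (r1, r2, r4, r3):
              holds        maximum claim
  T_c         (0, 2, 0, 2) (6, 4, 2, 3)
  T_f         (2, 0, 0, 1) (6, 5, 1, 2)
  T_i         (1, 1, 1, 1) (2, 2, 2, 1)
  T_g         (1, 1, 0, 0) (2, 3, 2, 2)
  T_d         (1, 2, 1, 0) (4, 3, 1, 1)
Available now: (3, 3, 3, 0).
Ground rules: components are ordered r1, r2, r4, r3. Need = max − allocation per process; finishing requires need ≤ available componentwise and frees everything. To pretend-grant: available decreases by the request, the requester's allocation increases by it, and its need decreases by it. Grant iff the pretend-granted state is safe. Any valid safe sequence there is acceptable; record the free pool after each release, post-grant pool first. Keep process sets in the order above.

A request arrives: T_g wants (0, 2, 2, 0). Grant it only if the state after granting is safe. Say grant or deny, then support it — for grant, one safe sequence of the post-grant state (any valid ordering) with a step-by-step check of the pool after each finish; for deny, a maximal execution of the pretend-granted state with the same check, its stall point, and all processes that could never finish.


DENY: after the grant no complete ordering would exist.
Key observation: after T_i, T_d the pool peaks at (5, 4, 3, 1), and each blocked process is short somewhere: T_c on r1; T_f on r2; T_g on r3.
Pretend the grant happened; the run T_i, T_d goes as far as possible. Verifying each step:
  pool = (3, 1, 1, 0)
  T_i: need (1, 1, 1, 0) fits (3, 1, 1, 0); releases (1, 1, 1, 1), pool now (4, 2, 2, 1)
  T_d: need (3, 1, 0, 1) fits (4, 2, 2, 1); releases (1, 2, 1, 0), pool now (5, 4, 3, 1)
  T_c still needs (6, 2, 2, 1) but only (5, 4, 3, 1) is free — short on r1
  T_f still needs (4, 5, 1, 1) but only (5, 4, 3, 1) is free — short on r2
  T_g still needs (1, 0, 0, 2) but only (5, 4, 3, 1) is free — short on r3
Post-grant, the permanently blocked set is T_c, T_f and T_g.


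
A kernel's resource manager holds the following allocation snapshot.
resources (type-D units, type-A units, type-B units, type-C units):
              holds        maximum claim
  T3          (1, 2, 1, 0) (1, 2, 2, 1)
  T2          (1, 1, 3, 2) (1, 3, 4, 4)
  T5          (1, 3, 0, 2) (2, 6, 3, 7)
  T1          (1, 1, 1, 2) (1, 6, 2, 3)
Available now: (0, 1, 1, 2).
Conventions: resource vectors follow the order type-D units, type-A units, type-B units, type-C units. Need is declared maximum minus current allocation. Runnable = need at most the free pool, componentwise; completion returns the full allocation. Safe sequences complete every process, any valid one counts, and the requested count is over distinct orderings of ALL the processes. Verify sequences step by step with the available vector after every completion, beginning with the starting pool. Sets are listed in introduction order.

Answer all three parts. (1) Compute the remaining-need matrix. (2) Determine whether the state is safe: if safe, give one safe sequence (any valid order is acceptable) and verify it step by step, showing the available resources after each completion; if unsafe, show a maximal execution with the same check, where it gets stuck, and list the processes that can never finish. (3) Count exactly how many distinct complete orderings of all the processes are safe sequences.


(1) Need matrix, components ordered type-D units, type-A units, type-B units, type-C units:
  T3: (0, 0, 1, 1)
  T2: (0, 2, 1, 2)
  T5: (1, 3, 3, 5)
  T1: (0, 5, 1, 1)
(2) The state is UNSAFE.
Key observation: after T3, T2 the pool peaks at (2, 4, 5, 4), and each blocked process is short somewhere: T5 on type-C units; T1 on type-A units.
The run T3, T2 cannot be extended any further. Walking it through:
  pool = (0, 1, 1, 2)
  T3 needs (0, 0, 1, 1) <= (0, 1, 1, 2) -> finishes; pool += (1, 2, 1, 0) = (1, 3, 2, 2)
  T2 needs (0, 2, 1, 2) <= (1, 3, 2, 2) -> finishes; pool += (1, 1, 3, 2) = (2, 4, 5, 4)
  T5 cannot run: need (1, 3, 3, 5) vs free (2, 4, 5, 4) (insufficient type-C units)
  T1 cannot run: need (0, 5, 1, 1) vs free (2, 4, 5, 4) (insufficient type-A units)
Processes that can never finish: T5 and T1.
(3) Precisely 0 of the possible complete orderings are safe sequences.


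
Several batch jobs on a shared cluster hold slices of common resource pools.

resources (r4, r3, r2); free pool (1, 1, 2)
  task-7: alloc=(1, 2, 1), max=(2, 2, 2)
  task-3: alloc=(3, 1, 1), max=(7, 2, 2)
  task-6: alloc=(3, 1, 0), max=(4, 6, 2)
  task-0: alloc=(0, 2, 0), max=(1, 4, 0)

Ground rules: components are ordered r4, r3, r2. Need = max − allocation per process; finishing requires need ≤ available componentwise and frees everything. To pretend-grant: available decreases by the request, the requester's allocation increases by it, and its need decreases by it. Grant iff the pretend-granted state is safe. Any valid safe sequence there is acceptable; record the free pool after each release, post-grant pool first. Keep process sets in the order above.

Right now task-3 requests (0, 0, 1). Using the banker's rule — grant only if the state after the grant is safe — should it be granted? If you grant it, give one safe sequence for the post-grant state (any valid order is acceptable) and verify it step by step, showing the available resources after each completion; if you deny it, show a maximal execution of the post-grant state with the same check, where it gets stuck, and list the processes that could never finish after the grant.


GRANT — the state after the grant stays safe, e.g. via task-7, task-0, task-6, task-3.
Key observation: with (1, 1, 1) left after the transfer, task-7 can run at once — the state stays safe.
Verifying the post-grant state step by step:
  pool = (1, 1, 1)
  task-7 needs (1, 0, 1) <= (1, 1, 1) -> finishes; pool += (1, 2, 1) = (2, 3, 2)
  task-0 needs (1, 2, 0) <= (2, 3, 2) -> finishes; pool += (0, 2, 0) = (2, 5, 2)
  task-6 needs (1, 5, 2) <= (2, 5, 2) -> finishes; pool += (3, 1, 0) = (5, 6, 2)
  task-3 needs (4, 1, 0) <= (5, 6, 2) -> finishes; pool += (3, 1, 2) = (8, 7, 4)


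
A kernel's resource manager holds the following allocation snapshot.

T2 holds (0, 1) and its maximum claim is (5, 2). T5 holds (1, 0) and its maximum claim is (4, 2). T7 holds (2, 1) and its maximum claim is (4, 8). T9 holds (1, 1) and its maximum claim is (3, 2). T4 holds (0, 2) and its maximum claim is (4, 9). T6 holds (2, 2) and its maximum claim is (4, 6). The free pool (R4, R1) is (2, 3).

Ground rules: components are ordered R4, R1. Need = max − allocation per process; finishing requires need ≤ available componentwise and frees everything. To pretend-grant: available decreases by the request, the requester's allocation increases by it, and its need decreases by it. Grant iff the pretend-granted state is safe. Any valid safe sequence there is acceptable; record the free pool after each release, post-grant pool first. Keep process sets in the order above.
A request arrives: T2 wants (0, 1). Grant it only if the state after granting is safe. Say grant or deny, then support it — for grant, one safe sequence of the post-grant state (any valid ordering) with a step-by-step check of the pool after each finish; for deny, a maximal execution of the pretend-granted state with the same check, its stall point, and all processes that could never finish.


DENY. Granting would leave the state unsafe.
Key observation: after T9, T5 the pool peaks at (4, 3), and each blocked process is short somewhere: T2 on R4; T7 on R1; T4 on R1; T6 on R1.
After a pretend grant, a maximal execution: T9, T5 — then nothing else fits. Step-by-step check:
  pool = (2, 2)
  T9: need (2, 1) fits (2, 2); releases (1, 1), pool now (3, 3)
  T5: need (3, 2) fits (3, 3); releases (1, 0), pool now (4, 3)
  T2 still needs (5, 0) but only (4, 3) is free — short on R4
  T7 still needs (2, 7) but only (4, 3) is free — short on R1
  T4 still needs (4, 7) but only (4, 3) is free — short on R1
  T6 still needs (2, 4) but only (4, 3) is free — short on R1
Processes that could never finish after the grant: T2, T7, T4 and T6.
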